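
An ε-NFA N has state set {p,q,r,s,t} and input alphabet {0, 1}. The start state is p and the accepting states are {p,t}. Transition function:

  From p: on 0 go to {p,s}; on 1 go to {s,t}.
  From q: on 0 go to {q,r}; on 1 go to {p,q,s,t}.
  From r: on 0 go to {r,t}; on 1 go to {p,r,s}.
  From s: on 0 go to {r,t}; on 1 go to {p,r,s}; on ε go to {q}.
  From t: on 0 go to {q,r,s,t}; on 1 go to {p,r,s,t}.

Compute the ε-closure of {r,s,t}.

Begin with {r,s,t}.
s →ε {q}; add q.
ε-closure = {q,r,s,t}.

{q,r,s,t}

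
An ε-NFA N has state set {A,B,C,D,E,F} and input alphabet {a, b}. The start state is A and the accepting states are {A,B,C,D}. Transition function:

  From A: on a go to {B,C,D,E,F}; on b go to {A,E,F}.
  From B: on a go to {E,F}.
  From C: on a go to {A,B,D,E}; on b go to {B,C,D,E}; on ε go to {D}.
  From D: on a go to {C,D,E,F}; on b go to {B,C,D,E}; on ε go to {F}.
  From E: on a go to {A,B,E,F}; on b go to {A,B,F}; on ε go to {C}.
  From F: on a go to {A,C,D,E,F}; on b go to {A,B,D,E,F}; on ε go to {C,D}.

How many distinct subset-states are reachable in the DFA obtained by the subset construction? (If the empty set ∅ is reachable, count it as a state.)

4

Start state of the DFA: {A} (ε-closure of the NFA start).
{A} --a--> {B,C,D,E,F}  [new]
{A} --b--> {A,C,D,E,F}  [new]
{B,C,D,E,F} --a--> {A,B,C,D,E,F}  [new]
{B,C,D,E,F} --b--> {A,B,C,D,E,F}  [seen]
{A,C,D,E,F} --a--> {A,B,C,D,E,F}  [seen]
{A,C,D,E,F} --b--> {A,B,C,D,E,F}  [seen]
{A,B,C,D,E,F} --a--> {A,B,C,D,E,F}  [seen]
{A,B,C,D,E,F} --b--> {A,B,C,D,E,F}  [seen]
Reachable DFA states: {A}, {B,C,D,E,F}, {A,C,D,E,F}, {A,B,C,D,E,F}.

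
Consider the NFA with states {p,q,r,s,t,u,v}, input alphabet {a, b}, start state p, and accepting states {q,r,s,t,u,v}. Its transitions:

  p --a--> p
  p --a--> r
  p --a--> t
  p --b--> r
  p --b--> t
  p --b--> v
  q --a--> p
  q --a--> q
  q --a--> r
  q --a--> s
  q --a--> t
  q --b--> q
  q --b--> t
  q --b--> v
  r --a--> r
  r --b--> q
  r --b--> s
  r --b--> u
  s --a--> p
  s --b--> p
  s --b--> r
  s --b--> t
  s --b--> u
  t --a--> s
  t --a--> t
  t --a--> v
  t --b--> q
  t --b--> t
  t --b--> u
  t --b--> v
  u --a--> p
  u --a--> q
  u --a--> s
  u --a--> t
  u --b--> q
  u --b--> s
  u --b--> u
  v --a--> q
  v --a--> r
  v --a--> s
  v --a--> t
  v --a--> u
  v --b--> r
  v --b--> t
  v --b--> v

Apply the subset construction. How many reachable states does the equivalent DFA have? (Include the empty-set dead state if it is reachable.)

Start state of the DFA: {p}.
{p} --a--> {p,r,t}  [new]
{p} --b--> {r,t,v}  [new]
{p,r,t} --a--> {p,r,s,t,v}  [new]
{p,r,t} --b--> {q,r,s,t,u,v}  [new]
{r,t,v} --a--> {q,r,s,t,u,v}  [seen]
{r,t,v} --b--> {q,r,s,t,u,v}  [seen]
{p,r,s,t,v} --a--> {p,q,r,s,t,u,v}  [new]
{p,r,s,t,v} --b--> {p,q,r,s,t,u,v}  [seen]
{q,r,s,t,u,v} --a--> {p,q,r,s,t,u,v}  [seen]
{q,r,s,t,u,v} --b--> {p,q,r,s,t,u,v}  [seen]
{p,q,r,s,t,u,v} --a--> {p,q,r,s,t,u,v}  [seen]
{p,q,r,s,t,u,v} --b--> {p,q,r,s,t,u,v}  [seen]
Reachable DFA states: {p}, {p,r,t}, {r,t,v}, {p,r,s,t,v}, {q,r,s,t,u,v}, {p,q,r,s,t,u,v}.

6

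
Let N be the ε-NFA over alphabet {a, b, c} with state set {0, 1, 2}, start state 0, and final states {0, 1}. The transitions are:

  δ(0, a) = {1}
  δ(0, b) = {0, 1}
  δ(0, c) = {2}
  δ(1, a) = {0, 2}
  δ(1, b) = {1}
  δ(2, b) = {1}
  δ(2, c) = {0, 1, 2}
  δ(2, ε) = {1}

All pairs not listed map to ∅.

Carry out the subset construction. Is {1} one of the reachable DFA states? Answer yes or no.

Start state of the DFA: {0} (ε-closure of the NFA start).
{0} --a--> {1}  [new]
{0} --b--> {0, 1}  [new]
{0} --c--> {1, 2}  [new]
{1} --a--> {0, 1, 2}  [new]
{1} --b--> {1}  [seen]
{1} --c--> ∅  [new]
{0, 1} --a--> {0, 1, 2}  [seen]
{0, 1} --b--> {0, 1}  [seen]
{0, 1} --c--> {1, 2}  [seen]
{1, 2} --a--> {0, 1, 2}  [seen]
{1, 2} --b--> {1}  [seen]
{1, 2} --c--> {0, 1, 2}  [seen]
{0, 1, 2} --a--> {0, 1, 2}  [seen]
{0, 1, 2} --b--> {0, 1}  [seen]
{0, 1, 2} --c--> {0, 1, 2}  [seen]
∅ --a--> ∅  [seen]
∅ --b--> ∅  [seen]
∅ --c--> ∅  [seen]
Reachable DFA states: {0}, {1}, {0, 1}, {1, 2}, {0, 1, 2}, ∅.
{1} is among them.

yes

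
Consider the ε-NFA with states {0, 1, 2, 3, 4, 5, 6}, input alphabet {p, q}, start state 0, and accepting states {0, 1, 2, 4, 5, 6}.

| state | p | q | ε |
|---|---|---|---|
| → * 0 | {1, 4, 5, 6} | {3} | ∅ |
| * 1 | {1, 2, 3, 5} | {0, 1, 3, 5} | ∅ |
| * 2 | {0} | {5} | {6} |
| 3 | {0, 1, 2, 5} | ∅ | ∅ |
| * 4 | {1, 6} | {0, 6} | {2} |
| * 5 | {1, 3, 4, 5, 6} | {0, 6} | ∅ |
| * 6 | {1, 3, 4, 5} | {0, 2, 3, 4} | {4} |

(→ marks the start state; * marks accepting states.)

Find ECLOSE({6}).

{2, 4, 6}

Begin with {6}.
6 →ε {4}; add 4.
4 →ε {2}; add 2.
ε-closure = {2, 4, 6}.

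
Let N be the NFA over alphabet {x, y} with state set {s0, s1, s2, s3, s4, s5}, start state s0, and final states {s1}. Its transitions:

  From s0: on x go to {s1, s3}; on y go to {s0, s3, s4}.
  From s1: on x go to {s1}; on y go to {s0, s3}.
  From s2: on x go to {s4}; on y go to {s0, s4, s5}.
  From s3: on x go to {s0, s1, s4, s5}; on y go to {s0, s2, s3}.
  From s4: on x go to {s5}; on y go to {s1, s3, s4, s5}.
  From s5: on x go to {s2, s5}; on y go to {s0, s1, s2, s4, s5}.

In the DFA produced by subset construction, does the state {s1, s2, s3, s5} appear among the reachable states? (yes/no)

Start state of the DFA: {s0}.
{s0} --x--> {s1, s3}  [new]
{s0} --y--> {s0, s3, s4}  [new]
{s1, s3} --x--> {s0, s1, s4, s5}  [new]
{s1, s3} --y--> {s0, s2, s3}  [new]
{s0, s3, s4} --x--> {s0, s1, s3, s4, s5}  [new]
{s0, s3, s4} --y--> {s0, s1, s2, s3, s4, s5}  [new]
{s0, s1, s4, s5} --x--> {s1, s2, s3, s5}  [new]
{s0, s1, s4, s5} --y--> {s0, s1, s2, s3, s4, s5}  [seen]
{s0, s2, s3} --x--> {s0, s1, s3, s4, s5}  [seen]
{s0, s2, s3} --y--> {s0, s2, s3, s4, s5}  [new]
{s0, s1, s3, s4, s5} --x--> {s0, s1, s2, s3, s4, s5}  [seen]
{s0, s1, s3, s4, s5} --y--> {s0, s1, s2, s3, s4, s5}  [seen]
{s0, s1, s2, s3, s4, s5} --x--> {s0, s1, s2, s3, s4, s5}  [seen]
{s0, s1, s2, s3, s4, s5} --y--> {s0, s1, s2, s3, s4, s5}  [seen]
{s1, s2, s3, s5} --x--> {s0, s1, s2, s4, s5}  [new]
{s1, s2, s3, s5} --y--> {s0, s1, s2, s3, s4, s5}  [seen]
{s0, s2, s3, s4, s5} --x--> {s0, s1, s2, s3, s4, s5}  [seen]
{s0, s2, s3, s4, s5} --y--> {s0, s1, s2, s3, s4, s5}  [seen]
{s0, s1, s2, s4, s5} --x--> {s1, s2, s3, s4, s5}  [new]
{s0, s1, s2, s4, s5} --y--> {s0, s1, s2, s3, s4, s5}  [seen]
{s1, s2, s3, s4, s5} --x--> {s0, s1, s2, s4, s5}  [seen]
{s1, s2, s3, s4, s5} --y--> {s0, s1, s2, s3, s4, s5}  [seen]
Reachable DFA states: {s0}, {s1, s3}, {s0, s3, s4}, {s0, s1, s4, s5}, {s0, s2, s3}, {s0, s1, s3, s4, s5}, {s0, s1, s2, s3, s4, s5}, {s1, s2, s3, s5}, {s0, s2, s3, s4, s5}, {s0, s1, s2, s4, s5}, {s1, s2, s3, s4, s5}.
{s1, s2, s3, s5} is among them.

yes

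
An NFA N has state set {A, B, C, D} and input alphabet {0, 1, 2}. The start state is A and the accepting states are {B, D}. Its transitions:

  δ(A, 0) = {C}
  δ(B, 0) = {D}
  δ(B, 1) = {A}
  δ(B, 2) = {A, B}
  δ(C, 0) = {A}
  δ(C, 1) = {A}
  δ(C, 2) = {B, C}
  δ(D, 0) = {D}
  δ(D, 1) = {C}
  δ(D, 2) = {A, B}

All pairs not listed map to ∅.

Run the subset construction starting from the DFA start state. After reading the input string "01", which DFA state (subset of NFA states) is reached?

Start: {A}.
δ(A,0) = {C}.
Union: {C}.
After 0: {C}.
δ(C,1) = {A}.
Union: {A}.
After 1: {A}.

{A}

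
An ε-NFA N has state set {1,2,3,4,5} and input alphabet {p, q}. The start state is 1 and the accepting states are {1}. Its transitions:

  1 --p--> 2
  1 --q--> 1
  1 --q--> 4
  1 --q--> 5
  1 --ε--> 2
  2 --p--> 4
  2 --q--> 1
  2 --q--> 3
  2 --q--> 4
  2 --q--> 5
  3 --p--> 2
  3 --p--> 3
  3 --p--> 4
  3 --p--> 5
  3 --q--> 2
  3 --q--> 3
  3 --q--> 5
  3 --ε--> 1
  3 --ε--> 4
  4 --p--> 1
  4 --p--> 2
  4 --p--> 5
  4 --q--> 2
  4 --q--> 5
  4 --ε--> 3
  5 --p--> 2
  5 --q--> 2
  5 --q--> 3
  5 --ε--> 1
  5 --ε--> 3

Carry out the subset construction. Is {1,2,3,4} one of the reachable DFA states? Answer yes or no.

yes

Start state of the DFA: {1,2} (ε-closure of the NFA start).
{1,2} --p--> {1,2,3,4}  [new]
{1,2} --q--> {1,2,3,4,5}  [new]
{1,2,3,4} --p--> {1,2,3,4,5}  [seen]
{1,2,3,4} --q--> {1,2,3,4,5}  [seen]
{1,2,3,4,5} --p--> {1,2,3,4,5}  [seen]
{1,2,3,4,5} --q--> {1,2,3,4,5}  [seen]
Reachable DFA states: {1,2}, {1,2,3,4}, {1,2,3,4,5}.
{1,2,3,4} is among them.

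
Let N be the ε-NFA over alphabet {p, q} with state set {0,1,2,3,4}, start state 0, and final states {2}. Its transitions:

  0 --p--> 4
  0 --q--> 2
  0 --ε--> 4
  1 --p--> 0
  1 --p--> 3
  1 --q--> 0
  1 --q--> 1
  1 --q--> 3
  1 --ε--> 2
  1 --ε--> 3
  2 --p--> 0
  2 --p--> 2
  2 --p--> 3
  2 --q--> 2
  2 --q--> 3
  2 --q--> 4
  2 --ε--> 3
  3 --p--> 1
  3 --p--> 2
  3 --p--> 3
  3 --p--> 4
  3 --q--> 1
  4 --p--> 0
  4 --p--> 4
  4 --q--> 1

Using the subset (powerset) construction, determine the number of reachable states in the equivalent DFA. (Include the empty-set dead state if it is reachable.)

3

Start state of the DFA: {0,4} (ε-closure of the NFA start).
{0,4} --p--> {0,4}  [seen]
{0,4} --q--> {1,2,3}  [new]
{1,2,3} --p--> {0,1,2,3,4}  [new]
{1,2,3} --q--> {0,1,2,3,4}  [seen]
{0,1,2,3,4} --p--> {0,1,2,3,4}  [seen]
{0,1,2,3,4} --q--> {0,1,2,3,4}  [seen]
Reachable DFA states: {0,4}, {1,2,3}, {0,1,2,3,4}.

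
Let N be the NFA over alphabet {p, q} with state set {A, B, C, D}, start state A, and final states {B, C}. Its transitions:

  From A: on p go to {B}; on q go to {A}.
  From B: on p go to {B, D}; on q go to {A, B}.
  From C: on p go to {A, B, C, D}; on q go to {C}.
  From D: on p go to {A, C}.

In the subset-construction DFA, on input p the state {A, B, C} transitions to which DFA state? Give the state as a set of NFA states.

δ(A,p) = {B}; δ(B,p) = {B, D}; δ(C,p) = {A, B, C, D}.
Union: {A, B, C, D}.

{A, B, C, D}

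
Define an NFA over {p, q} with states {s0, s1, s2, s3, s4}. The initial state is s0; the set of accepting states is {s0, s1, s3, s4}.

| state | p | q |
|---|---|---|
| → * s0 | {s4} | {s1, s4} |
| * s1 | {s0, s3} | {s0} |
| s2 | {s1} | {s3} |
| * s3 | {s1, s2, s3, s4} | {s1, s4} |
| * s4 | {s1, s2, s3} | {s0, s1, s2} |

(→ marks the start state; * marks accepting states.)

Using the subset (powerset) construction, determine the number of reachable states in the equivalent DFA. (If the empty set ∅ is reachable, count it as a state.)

9

Start state of the DFA: {s0}.
{s0} --p--> {s4}  [new]
{s0} --q--> {s1, s4}  [new]
{s4} --p--> {s1, s2, s3}  [new]
{s4} --q--> {s0, s1, s2}  [new]
{s1, s4} --p--> {s0, s1, s2, s3}  [new]
{s1, s4} --q--> {s0, s1, s2}  [seen]
{s1, s2, s3} --p--> {s0, s1, s2, s3, s4}  [new]
{s1, s2, s3} --q--> {s0, s1, s3, s4}  [new]
{s0, s1, s2} --p--> {s0, s1, s3, s4}  [seen]
{s0, s1, s2} --q--> {s0, s1, s3, s4}  [seen]
{s0, s1, s2, s3} --p--> {s0, s1, s2, s3, s4}  [seen]
{s0, s1, s2, s3} --q--> {s0, s1, s3, s4}  [seen]
{s0, s1, s2, s3, s4} --p--> {s0, s1, s2, s3, s4}  [seen]
{s0, s1, s2, s3, s4} --q--> {s0, s1, s2, s3, s4}  [seen]
{s0, s1, s3, s4} --p--> {s0, s1, s2, s3, s4}  [seen]
{s0, s1, s3, s4} --q--> {s0, s1, s2, s4}  [new]
{s0, s1, s2, s4} --p--> {s0, s1, s2, s3, s4}  [seen]
{s0, s1, s2, s4} --q--> {s0, s1, s2, s3, s4}  [seen]
Reachable DFA states: {s0}, {s4}, {s1, s4}, {s1, s2, s3}, {s0, s1, s2}, {s0, s1, s2, s3}, {s0, s1, s2, s3, s4}, {s0, s1, s3, s4}, {s0, s1, s2, s4}.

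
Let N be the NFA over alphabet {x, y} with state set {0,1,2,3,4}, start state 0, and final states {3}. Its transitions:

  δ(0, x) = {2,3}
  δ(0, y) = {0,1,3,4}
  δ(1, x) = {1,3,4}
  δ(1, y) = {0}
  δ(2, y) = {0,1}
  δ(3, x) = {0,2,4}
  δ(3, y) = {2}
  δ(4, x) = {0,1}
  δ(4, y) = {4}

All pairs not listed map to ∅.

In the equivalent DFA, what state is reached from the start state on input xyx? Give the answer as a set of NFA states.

Start: {0}.
δ(0,x) = {2,3}.
Union: {2,3}.
After x: {2,3}.
δ(2,y) = {0,1}; δ(3,y) = {2}.
Union: {0,1,2}.
After y: {0,1,2}.
δ(0,x) = {2,3}; δ(1,x) = {1,3,4}; δ(2,x) = ∅.
Union: {1,2,3,4}.
After x: {1,2,3,4}.

{1,2,3,4}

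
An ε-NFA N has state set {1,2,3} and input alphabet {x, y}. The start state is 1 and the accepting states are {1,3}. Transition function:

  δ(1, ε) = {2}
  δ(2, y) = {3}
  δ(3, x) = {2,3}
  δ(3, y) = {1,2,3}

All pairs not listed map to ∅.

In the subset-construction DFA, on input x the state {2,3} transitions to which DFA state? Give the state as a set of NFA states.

{2,3}

δ(2,x) = ∅; δ(3,x) = {2,3}.
Union: {2,3}.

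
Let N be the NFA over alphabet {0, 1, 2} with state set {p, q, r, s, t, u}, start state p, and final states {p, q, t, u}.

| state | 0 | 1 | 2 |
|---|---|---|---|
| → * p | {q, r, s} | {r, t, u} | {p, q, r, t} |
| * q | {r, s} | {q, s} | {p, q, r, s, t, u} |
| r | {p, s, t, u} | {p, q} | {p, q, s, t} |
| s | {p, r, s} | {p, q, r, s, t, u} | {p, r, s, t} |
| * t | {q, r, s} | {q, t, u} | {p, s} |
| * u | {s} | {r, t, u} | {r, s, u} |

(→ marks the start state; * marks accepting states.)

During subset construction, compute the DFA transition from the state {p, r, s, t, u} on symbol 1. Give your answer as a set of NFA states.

δ(p,1) = {r, t, u}; δ(r,1) = {p, q}; δ(s,1) = {p, q, r, s, t, u}; δ(t,1) = {q, t, u}; δ(u,1) = {r, t, u}.
Union: {p, q, r, s, t, u}.

{p, q, r, s, t, u}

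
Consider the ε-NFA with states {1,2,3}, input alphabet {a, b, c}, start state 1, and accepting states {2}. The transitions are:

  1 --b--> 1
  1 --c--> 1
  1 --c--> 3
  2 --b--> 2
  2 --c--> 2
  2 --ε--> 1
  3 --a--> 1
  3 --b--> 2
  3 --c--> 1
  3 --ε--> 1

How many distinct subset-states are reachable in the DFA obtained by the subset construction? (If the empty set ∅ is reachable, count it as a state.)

Start state of the DFA: {1} (ε-closure of the NFA start).
{1} --a--> ∅  [new]
{1} --b--> {1}  [seen]
{1} --c--> {1,3}  [new]
∅ --a--> ∅  [seen]
∅ --b--> ∅  [seen]
∅ --c--> ∅  [seen]
{1,3} --a--> {1}  [seen]
{1,3} --b--> {1,2}  [new]
{1,3} --c--> {1,3}  [seen]
{1,2} --a--> ∅  [seen]
{1,2} --b--> {1,2}  [seen]
{1,2} --c--> {1,2,3}  [new]
{1,2,3} --a--> {1}  [seen]
{1,2,3} --b--> {1,2}  [seen]
{1,2,3} --c--> {1,2,3}  [seen]
Reachable DFA states: {1}, ∅, {1,3}, {1,2}, {1,2,3}.

5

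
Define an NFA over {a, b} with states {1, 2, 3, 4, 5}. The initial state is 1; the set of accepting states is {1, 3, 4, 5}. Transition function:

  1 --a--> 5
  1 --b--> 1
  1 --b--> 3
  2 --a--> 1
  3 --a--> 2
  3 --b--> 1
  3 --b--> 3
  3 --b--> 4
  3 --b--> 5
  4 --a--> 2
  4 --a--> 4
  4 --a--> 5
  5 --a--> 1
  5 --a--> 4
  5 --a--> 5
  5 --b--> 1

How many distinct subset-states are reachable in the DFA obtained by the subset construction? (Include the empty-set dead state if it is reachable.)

7

Start state of the DFA: {1}.
{1} --a--> {5}  [new]
{1} --b--> {1, 3}  [new]
{5} --a--> {1, 4, 5}  [new]
{5} --b--> {1}  [seen]
{1, 3} --a--> {2, 5}  [new]
{1, 3} --b--> {1, 3, 4, 5}  [new]
{1, 4, 5} --a--> {1, 2, 4, 5}  [new]
{1, 4, 5} --b--> {1, 3}  [seen]
{2, 5} --a--> {1, 4, 5}  [seen]
{2, 5} --b--> {1}  [seen]
{1, 3, 4, 5} --a--> {1, 2, 4, 5}  [seen]
{1, 3, 4, 5} --b--> {1, 3, 4, 5}  [seen]
{1, 2, 4, 5} --a--> {1, 2, 4, 5}  [seen]
{1, 2, 4, 5} --b--> {1, 3}  [seen]
Reachable DFA states: {1}, {5}, {1, 3}, {1, 4, 5}, {2, 5}, {1, 3, 4, 5}, {1, 2, 4, 5}.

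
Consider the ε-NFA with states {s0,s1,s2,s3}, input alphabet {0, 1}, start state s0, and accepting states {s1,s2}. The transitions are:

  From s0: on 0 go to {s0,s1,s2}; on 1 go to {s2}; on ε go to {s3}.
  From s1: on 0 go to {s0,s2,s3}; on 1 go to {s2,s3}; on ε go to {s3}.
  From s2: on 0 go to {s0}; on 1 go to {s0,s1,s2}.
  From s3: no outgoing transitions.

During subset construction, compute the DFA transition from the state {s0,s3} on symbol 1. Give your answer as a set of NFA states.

{s2}

δ(s0,1) = {s2}; δ(s3,1) = ∅.
Union: {s2}.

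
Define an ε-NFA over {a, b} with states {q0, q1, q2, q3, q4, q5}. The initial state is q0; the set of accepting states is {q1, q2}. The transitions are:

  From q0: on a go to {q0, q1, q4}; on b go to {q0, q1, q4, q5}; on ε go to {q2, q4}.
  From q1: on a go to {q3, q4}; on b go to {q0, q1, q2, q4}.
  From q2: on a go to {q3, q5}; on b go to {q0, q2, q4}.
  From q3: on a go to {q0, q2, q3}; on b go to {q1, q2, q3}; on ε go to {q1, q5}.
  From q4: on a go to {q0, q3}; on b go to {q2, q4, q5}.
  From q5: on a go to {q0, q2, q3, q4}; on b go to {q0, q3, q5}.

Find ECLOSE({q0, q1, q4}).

{q0, q1, q2, q4}

Begin with {q0, q1, q4}.
q0 →ε {q2, q4}; add q2.
ε-closure = {q0, q1, q2, q4}.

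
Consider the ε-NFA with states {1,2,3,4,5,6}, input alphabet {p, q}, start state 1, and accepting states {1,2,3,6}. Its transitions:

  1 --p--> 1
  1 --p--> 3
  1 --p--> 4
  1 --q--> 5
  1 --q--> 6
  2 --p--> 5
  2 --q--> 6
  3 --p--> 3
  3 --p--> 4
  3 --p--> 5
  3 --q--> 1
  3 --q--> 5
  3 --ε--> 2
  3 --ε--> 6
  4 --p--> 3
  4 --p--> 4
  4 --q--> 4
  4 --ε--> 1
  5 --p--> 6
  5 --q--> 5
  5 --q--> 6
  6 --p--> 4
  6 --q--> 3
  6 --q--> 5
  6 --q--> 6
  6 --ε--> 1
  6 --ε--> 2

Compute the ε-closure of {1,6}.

Begin with {1,6}.
6 →ε {1,2}; add 2.
ε-closure = {1,2,6}.

{1,2,6}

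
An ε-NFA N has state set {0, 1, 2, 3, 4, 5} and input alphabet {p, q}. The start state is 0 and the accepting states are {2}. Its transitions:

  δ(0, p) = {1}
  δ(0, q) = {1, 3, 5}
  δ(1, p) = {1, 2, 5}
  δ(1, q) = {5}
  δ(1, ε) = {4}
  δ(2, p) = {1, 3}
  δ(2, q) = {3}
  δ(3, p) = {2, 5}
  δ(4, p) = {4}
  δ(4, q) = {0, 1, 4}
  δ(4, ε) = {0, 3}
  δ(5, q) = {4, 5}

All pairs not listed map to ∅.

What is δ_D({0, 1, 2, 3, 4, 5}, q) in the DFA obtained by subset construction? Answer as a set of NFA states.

{0, 1, 3, 4, 5}

δ(0,q) = {1, 3, 5}; δ(1,q) = {5}; δ(2,q) = {3}; δ(3,q) = ∅; δ(4,q) = {0, 1, 4}; δ(5,q) = {4, 5}.
Union: {0, 1, 3, 4, 5}.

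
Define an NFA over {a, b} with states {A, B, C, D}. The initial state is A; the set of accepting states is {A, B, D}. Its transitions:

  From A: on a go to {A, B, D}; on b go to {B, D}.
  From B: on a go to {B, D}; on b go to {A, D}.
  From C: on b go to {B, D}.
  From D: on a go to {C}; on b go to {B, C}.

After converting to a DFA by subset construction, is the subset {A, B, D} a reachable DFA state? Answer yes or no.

Start state of the DFA: {A}.
{A} --a--> {A, B, D}  [new]
{A} --b--> {B, D}  [new]
{A, B, D} --a--> {A, B, C, D}  [new]
{A, B, D} --b--> {A, B, C, D}  [seen]
{B, D} --a--> {B, C, D}  [new]
{B, D} --b--> {A, B, C, D}  [seen]
{A, B, C, D} --a--> {A, B, C, D}  [seen]
{A, B, C, D} --b--> {A, B, C, D}  [seen]
{B, C, D} --a--> {B, C, D}  [seen]
{B, C, D} --b--> {A, B, C, D}  [seen]
Reachable DFA states: {A}, {A, B, D}, {B, D}, {A, B, C, D}, {B, C, D}.
{A, B, D} is among them.

yes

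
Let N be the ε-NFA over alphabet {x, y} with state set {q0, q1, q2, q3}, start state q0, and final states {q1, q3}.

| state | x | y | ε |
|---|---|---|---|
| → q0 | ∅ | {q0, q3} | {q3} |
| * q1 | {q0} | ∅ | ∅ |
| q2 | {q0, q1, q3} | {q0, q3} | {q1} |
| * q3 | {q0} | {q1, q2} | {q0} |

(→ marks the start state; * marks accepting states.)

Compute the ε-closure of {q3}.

Begin with {q3}.
q3 →ε {q0}; add q0.
ε-closure = {q0, q3}.

{q0, q3}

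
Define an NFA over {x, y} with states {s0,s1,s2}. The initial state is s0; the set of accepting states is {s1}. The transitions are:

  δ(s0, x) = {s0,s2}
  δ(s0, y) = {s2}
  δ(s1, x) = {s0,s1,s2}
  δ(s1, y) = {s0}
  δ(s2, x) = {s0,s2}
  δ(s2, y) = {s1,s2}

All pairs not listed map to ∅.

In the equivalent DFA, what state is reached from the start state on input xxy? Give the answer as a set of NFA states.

Start: {s0}.
δ(s0,x) = {s0,s2}.
Union: {s0,s2}.
After x: {s0,s2}.
δ(s0,x) = {s0,s2}; δ(s2,x) = {s0,s2}.
Union: {s0,s2}.
After x: {s0,s2}.
δ(s0,y) = {s2}; δ(s2,y) = {s1,s2}.
Union: {s1,s2}.
After y: {s1,s2}.

{s1,s2}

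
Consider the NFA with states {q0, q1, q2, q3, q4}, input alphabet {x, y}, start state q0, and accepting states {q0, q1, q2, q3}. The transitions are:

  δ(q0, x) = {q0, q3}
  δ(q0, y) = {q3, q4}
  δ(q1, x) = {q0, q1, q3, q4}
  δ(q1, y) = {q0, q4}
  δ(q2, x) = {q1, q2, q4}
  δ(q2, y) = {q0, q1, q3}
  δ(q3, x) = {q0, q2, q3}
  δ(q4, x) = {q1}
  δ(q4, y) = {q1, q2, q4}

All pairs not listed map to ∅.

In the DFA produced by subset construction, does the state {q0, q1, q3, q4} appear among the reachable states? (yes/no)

yes

Start state of the DFA: {q0}.
{q0} --x--> {q0, q3}  [new]
{q0} --y--> {q3, q4}  [new]
{q0, q3} --x--> {q0, q2, q3}  [new]
{q0, q3} --y--> {q3, q4}  [seen]
{q3, q4} --x--> {q0, q1, q2, q3}  [new]
{q3, q4} --y--> {q1, q2, q4}  [new]
{q0, q2, q3} --x--> {q0, q1, q2, q3, q4}  [new]
{q0, q2, q3} --y--> {q0, q1, q3, q4}  [new]
{q0, q1, q2, q3} --x--> {q0, q1, q2, q3, q4}  [seen]
{q0, q1, q2, q3} --y--> {q0, q1, q3, q4}  [seen]
{q1, q2, q4} --x--> {q0, q1, q2, q3, q4}  [seen]
{q1, q2, q4} --y--> {q0, q1, q2, q3, q4}  [seen]
{q0, q1, q2, q3, q4} --x--> {q0, q1, q2, q3, q4}  [seen]
{q0, q1, q2, q3, q4} --y--> {q0, q1, q2, q3, q4}  [seen]
{q0, q1, q3, q4} --x--> {q0, q1, q2, q3, q4}  [seen]
{q0, q1, q3, q4} --y--> {q0, q1, q2, q3, q4}  [seen]
Reachable DFA states: {q0}, {q0, q3}, {q3, q4}, {q0, q2, q3}, {q0, q1, q2, q3}, {q1, q2, q4}, {q0, q1, q2, q3, q4}, {q0, q1, q3, q4}.
{q0, q1, q3, q4} is among them.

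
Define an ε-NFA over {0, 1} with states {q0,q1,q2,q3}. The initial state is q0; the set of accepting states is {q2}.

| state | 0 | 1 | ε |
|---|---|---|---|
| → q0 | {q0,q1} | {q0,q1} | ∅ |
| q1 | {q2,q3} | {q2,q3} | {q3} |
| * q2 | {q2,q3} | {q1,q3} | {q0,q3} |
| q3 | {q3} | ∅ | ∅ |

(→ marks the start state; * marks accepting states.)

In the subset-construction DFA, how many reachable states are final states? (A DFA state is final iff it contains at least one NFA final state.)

1

Start state of the DFA: {q0} (ε-closure of the NFA start).
{q0} --0--> {q0,q1,q3}  [new]
{q0} --1--> {q0,q1,q3}  [seen]
{q0,q1,q3} --0--> {q0,q1,q2,q3}  [new]
{q0,q1,q3} --1--> {q0,q1,q2,q3}  [seen]
{q0,q1,q2,q3} --0--> {q0,q1,q2,q3}  [seen]
{q0,q1,q2,q3} --1--> {q0,q1,q2,q3}  [seen]
Reachable DFA states: {q0}, {q0,q1,q3}, {q0,q1,q2,q3}.
Accepting DFA states (contain an NFA accepting state): {q0,q1,q2,q3}.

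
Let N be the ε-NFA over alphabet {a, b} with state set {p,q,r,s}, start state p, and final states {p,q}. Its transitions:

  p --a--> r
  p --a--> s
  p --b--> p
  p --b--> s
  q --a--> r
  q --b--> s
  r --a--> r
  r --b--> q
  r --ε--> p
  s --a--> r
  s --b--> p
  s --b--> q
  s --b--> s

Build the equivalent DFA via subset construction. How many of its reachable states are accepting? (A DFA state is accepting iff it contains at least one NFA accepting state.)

Start state of the DFA: {p} (ε-closure of the NFA start).
{p} --a--> {p,r,s}  [new]
{p} --b--> {p,s}  [new]
{p,r,s} --a--> {p,r,s}  [seen]
{p,r,s} --b--> {p,q,s}  [new]
{p,s} --a--> {p,r,s}  [seen]
{p,s} --b--> {p,q,s}  [seen]
{p,q,s} --a--> {p,r,s}  [seen]
{p,q,s} --b--> {p,q,s}  [seen]
Reachable DFA states: {p}, {p,r,s}, {p,s}, {p,q,s}.
Accepting DFA states (contain an NFA accepting state): {p}, {p,r,s}, {p,s}, {p,q,s}.

4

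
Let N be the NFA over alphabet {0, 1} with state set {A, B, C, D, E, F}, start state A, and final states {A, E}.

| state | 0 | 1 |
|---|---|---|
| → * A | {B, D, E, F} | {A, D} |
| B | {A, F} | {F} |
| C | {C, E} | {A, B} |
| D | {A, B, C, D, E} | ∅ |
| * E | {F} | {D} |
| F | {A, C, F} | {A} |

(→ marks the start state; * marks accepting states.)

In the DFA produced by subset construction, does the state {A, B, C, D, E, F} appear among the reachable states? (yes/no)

Start state of the DFA: {A}.
{A} --0--> {B, D, E, F}  [new]
{A} --1--> {A, D}  [new]
{B, D, E, F} --0--> {A, B, C, D, E, F}  [new]
{B, D, E, F} --1--> {A, D, F}  [new]
{A, D} --0--> {A, B, C, D, E, F}  [seen]
{A, D} --1--> {A, D}  [seen]
{A, B, C, D, E, F} --0--> {A, B, C, D, E, F}  [seen]
{A, B, C, D, E, F} --1--> {A, B, D, F}  [new]
{A, D, F} --0--> {A, B, C, D, E, F}  [seen]
{A, D, F} --1--> {A, D}  [seen]
{A, B, D, F} --0--> {A, B, C, D, E, F}  [seen]
{A, B, D, F} --1--> {A, D, F}  [seen]
Reachable DFA states: {A}, {B, D, E, F}, {A, D}, {A, B, C, D, E, F}, {A, D, F}, {A, B, D, F}.
{A, B, C, D, E, F} is among them.

yes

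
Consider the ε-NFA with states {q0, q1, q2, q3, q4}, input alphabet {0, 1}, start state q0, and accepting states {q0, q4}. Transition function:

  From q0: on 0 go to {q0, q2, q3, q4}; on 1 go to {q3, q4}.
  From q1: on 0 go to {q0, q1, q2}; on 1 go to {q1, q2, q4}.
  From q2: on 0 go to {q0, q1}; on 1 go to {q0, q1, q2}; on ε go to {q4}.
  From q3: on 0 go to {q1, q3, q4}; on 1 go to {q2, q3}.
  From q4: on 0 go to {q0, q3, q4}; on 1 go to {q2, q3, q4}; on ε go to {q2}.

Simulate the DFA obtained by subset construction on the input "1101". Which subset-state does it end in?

{q0, q1, q2, q3, q4}

Start: {q0}.
δ(q0,1) = {q3, q4}.
Union: {q3, q4}.
ε-closure gives {q2, q3, q4}.
After 1: {q2, q3, q4}.
δ(q2,1) = {q0, q1, q2}; δ(q3,1) = {q2, q3}; δ(q4,1) = {q2, q3, q4}.
Union: {q0, q1, q2, q3, q4}.
After 1: {q0, q1, q2, q3, q4}.
δ(q0,0) = {q0, q2, q3, q4}; δ(q1,0) = {q0, q1, q2}; δ(q2,0) = {q0, q1}; δ(q3,0) = {q1, q3, q4}; δ(q4,0) = {q0, q3, q4}.
Union: {q0, q1, q2, q3, q4}.
After 0: {q0, q1, q2, q3, q4}.
δ(q0,1) = {q3, q4}; δ(q1,1) = {q1, q2, q4}; δ(q2,1) = {q0, q1, q2}; δ(q3,1) = {q2, q3}; δ(q4,1) = {q2, q3, q4}.
Union: {q0, q1, q2, q3, q4}.
After 1: {q0, q1, q2, q3, q4}.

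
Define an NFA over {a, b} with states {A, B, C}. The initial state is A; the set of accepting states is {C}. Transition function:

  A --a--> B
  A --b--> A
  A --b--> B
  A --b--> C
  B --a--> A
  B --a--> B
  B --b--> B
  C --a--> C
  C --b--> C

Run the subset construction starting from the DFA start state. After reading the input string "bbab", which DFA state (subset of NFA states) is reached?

Start: {A}.
δ(A,b) = {A, B, C}.
Union: {A, B, C}.
After b: {A, B, C}.
δ(A,b) = {A, B, C}; δ(B,b) = {B}; δ(C,b) = {C}.
Union: {A, B, C}.
After b: {A, B, C}.
δ(A,a) = {B}; δ(B,a) = {A, B}; δ(C,a) = {C}.
Union: {A, B, C}.
After a: {A, B, C}.
δ(A,b) = {A, B, C}; δ(B,b) = {B}; δ(C,b) = {C}.
Union: {A, B, C}.
After b: {A, B, C}.

{A, B, C}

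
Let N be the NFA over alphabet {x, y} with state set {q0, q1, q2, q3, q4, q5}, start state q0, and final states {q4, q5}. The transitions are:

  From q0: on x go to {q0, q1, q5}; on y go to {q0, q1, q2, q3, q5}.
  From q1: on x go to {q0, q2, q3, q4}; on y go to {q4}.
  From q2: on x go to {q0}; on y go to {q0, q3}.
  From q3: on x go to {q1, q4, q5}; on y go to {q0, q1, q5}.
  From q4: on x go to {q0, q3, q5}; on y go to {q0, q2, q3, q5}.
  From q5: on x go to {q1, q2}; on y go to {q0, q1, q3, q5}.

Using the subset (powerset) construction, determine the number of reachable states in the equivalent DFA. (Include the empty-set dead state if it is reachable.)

Start state of the DFA: {q0}.
{q0} --x--> {q0, q1, q5}  [new]
{q0} --y--> {q0, q1, q2, q3, q5}  [new]
{q0, q1, q5} --x--> {q0, q1, q2, q3, q4, q5}  [new]
{q0, q1, q5} --y--> {q0, q1, q2, q3, q4, q5}  [seen]
{q0, q1, q2, q3, q5} --x--> {q0, q1, q2, q3, q4, q5}  [seen]
{q0, q1, q2, q3, q5} --y--> {q0, q1, q2, q3, q4, q5}  [seen]
{q0, q1, q2, q3, q4, q5} --x--> {q0, q1, q2, q3, q4, q5}  [seen]
{q0, q1, q2, q3, q4, q5} --y--> {q0, q1, q2, q3, q4, q5}  [seen]
Reachable DFA states: {q0}, {q0, q1, q5}, {q0, q1, q2, q3, q5}, {q0, q1, q2, q3, q4, q5}.

4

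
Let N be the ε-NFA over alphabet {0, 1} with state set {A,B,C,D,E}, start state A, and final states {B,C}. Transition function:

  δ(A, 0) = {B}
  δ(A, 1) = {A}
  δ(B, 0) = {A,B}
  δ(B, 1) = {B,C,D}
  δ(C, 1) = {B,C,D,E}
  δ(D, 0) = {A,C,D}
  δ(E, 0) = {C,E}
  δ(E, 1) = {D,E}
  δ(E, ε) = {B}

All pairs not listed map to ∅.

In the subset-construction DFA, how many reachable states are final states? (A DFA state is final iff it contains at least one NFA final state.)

Start state of the DFA: {A} (ε-closure of the NFA start).
{A} --0--> {B}  [new]
{A} --1--> {A}  [seen]
{B} --0--> {A,B}  [new]
{B} --1--> {B,C,D}  [new]
{A,B} --0--> {A,B}  [seen]
{A,B} --1--> {A,B,C,D}  [new]
{B,C,D} --0--> {A,B,C,D}  [seen]
{B,C,D} --1--> {B,C,D,E}  [new]
{A,B,C,D} --0--> {A,B,C,D}  [seen]
{A,B,C,D} --1--> {A,B,C,D,E}  [new]
{B,C,D,E} --0--> {A,B,C,D,E}  [seen]
{B,C,D,E} --1--> {B,C,D,E}  [seen]
{A,B,C,D,E} --0--> {A,B,C,D,E}  [seen]
{A,B,C,D,E} --1--> {A,B,C,D,E}  [seen]
Reachable DFA states: {A}, {B}, {A,B}, {B,C,D}, {A,B,C,D}, {B,C,D,E}, {A,B,C,D,E}.
Accepting DFA states (contain an NFA accepting state): {B}, {A,B}, {B,C,D}, {A,B,C,D}, {B,C,D,E}, {A,B,C,D,E}.

6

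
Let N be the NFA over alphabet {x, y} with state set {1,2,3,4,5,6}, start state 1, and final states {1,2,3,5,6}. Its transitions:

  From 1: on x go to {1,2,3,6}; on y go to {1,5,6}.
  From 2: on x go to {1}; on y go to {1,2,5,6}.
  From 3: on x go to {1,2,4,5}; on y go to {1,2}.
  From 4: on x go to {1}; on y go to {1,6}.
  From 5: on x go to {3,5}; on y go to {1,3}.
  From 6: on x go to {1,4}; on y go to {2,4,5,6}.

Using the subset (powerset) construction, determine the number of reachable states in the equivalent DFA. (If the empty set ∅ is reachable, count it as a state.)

5

Start state of the DFA: {1}.
{1} --x--> {1,2,3,6}  [new]
{1} --y--> {1,5,6}  [new]
{1,2,3,6} --x--> {1,2,3,4,5,6}  [new]
{1,2,3,6} --y--> {1,2,4,5,6}  [new]
{1,5,6} --x--> {1,2,3,4,5,6}  [seen]
{1,5,6} --y--> {1,2,3,4,5,6}  [seen]
{1,2,3,4,5,6} --x--> {1,2,3,4,5,6}  [seen]
{1,2,3,4,5,6} --y--> {1,2,3,4,5,6}  [seen]
{1,2,4,5,6} --x--> {1,2,3,4,5,6}  [seen]
{1,2,4,5,6} --y--> {1,2,3,4,5,6}  [seen]
Reachable DFA states: {1}, {1,2,3,6}, {1,5,6}, {1,2,3,4,5,6}, {1,2,4,5,6}.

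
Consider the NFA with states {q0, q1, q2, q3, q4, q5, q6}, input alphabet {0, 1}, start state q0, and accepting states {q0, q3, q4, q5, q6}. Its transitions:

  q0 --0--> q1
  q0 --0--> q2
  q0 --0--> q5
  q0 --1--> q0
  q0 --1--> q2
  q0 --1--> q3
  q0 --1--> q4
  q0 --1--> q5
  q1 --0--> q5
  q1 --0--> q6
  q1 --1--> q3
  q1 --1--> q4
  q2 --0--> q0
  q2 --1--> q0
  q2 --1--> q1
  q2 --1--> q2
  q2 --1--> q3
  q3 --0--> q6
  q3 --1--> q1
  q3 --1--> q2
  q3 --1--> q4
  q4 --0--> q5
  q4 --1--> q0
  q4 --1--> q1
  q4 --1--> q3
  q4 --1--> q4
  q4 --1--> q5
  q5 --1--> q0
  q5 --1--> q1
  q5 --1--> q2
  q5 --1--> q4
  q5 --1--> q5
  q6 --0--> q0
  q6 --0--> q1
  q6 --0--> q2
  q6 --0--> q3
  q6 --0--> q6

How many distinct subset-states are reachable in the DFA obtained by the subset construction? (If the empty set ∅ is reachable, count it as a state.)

Start state of the DFA: {q0}.
{q0} --0--> {q1, q2, q5}  [new]
{q0} --1--> {q0, q2, q3, q4, q5}  [new]
{q1, q2, q5} --0--> {q0, q5, q6}  [new]
{q1, q2, q5} --1--> {q0, q1, q2, q3, q4, q5}  [new]
{q0, q2, q3, q4, q5} --0--> {q0, q1, q2, q5, q6}  [new]
{q0, q2, q3, q4, q5} --1--> {q0, q1, q2, q3, q4, q5}  [seen]
{q0, q5, q6} --0--> {q0, q1, q2, q3, q5, q6}  [new]
{q0, q5, q6} --1--> {q0, q1, q2, q3, q4, q5}  [seen]
{q0, q1, q2, q3, q4, q5} --0--> {q0, q1, q2, q5, q6}  [seen]
{q0, q1, q2, q3, q4, q5} --1--> {q0, q1, q2, q3, q4, q5}  [seen]
{q0, q1, q2, q5, q6} --0--> {q0, q1, q2, q3, q5, q6}  [seen]
{q0, q1, q2, q5, q6} --1--> {q0, q1, q2, q3, q4, q5}  [seen]
{q0, q1, q2, q3, q5, q6} --0--> {q0, q1, q2, q3, q5, q6}  [seen]
{q0, q1, q2, q3, q5, q6} --1--> {q0, q1, q2, q3, q4, q5}  [seen]
Reachable DFA states: {q0}, {q1, q2, q5}, {q0, q2, q3, q4, q5}, {q0, q5, q6}, {q0, q1, q2, q3, q4, q5}, {q0, q1, q2, q5, q6}, {q0, q1, q2, q3, q5, q6}.

7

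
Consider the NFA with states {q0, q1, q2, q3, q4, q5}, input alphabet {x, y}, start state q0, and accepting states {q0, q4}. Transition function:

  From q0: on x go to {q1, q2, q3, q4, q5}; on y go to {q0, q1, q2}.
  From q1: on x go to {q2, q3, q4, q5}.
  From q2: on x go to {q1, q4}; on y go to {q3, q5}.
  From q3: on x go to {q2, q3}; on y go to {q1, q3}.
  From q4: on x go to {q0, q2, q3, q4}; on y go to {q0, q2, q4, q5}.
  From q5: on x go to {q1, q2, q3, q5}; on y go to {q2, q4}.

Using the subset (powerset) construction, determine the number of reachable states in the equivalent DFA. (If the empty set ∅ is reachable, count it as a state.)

5

Start state of the DFA: {q0}.
{q0} --x--> {q1, q2, q3, q4, q5}  [new]
{q0} --y--> {q0, q1, q2}  [new]
{q1, q2, q3, q4, q5} --x--> {q0, q1, q2, q3, q4, q5}  [new]
{q1, q2, q3, q4, q5} --y--> {q0, q1, q2, q3, q4, q5}  [seen]
{q0, q1, q2} --x--> {q1, q2, q3, q4, q5}  [seen]
{q0, q1, q2} --y--> {q0, q1, q2, q3, q5}  [new]
{q0, q1, q2, q3, q4, q5} --x--> {q0, q1, q2, q3, q4, q5}  [seen]
{q0, q1, q2, q3, q4, q5} --y--> {q0, q1, q2, q3, q4, q5}  [seen]
{q0, q1, q2, q3, q5} --x--> {q1, q2, q3, q4, q5}  [seen]
{q0, q1, q2, q3, q5} --y--> {q0, q1, q2, q3, q4, q5}  [seen]
Reachable DFA states: {q0}, {q1, q2, q3, q4, q5}, {q0, q1, q2}, {q0, q1, q2, q3, q4, q5}, {q0, q1, q2, q3, q5}.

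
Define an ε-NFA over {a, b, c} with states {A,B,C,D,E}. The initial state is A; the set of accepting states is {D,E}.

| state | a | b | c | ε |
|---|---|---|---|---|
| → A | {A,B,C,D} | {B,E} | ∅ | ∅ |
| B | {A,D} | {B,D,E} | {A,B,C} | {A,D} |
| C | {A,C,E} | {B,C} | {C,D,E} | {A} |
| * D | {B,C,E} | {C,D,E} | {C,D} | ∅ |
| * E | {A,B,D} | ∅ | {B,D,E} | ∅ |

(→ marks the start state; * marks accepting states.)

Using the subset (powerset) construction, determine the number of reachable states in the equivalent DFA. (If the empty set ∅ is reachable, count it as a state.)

5

Start state of the DFA: {A} (ε-closure of the NFA start).
{A} --a--> {A,B,C,D}  [new]
{A} --b--> {A,B,D,E}  [new]
{A} --c--> ∅  [new]
{A,B,C,D} --a--> {A,B,C,D,E}  [new]
{A,B,C,D} --b--> {A,B,C,D,E}  [seen]
{A,B,C,D} --c--> {A,B,C,D,E}  [seen]
{A,B,D,E} --a--> {A,B,C,D,E}  [seen]
{A,B,D,E} --b--> {A,B,C,D,E}  [seen]
{A,B,D,E} --c--> {A,B,C,D,E}  [seen]
∅ --a--> ∅  [seen]
∅ --b--> ∅  [seen]
∅ --c--> ∅  [seen]
{A,B,C,D,E} --a--> {A,B,C,D,E}  [seen]
{A,B,C,D,E} --b--> {A,B,C,D,E}  [seen]
{A,B,C,D,E} --c--> {A,B,C,D,E}  [seen]
Reachable DFA states: {A}, {A,B,C,D}, {A,B,D,E}, ∅, {A,B,C,D,E}.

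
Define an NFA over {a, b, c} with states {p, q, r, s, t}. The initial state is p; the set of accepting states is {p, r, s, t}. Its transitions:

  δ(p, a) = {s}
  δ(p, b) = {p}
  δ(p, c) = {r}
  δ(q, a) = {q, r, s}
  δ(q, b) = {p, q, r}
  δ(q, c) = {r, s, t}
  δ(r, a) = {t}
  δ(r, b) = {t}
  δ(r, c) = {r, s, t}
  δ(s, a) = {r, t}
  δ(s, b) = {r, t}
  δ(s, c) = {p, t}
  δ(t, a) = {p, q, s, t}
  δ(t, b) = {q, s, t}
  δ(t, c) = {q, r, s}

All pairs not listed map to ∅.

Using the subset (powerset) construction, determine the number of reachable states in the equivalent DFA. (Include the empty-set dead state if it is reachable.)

Start state of the DFA: {p}.
{p} --a--> {s}  [new]
{p} --b--> {p}  [seen]
{p} --c--> {r}  [new]
{s} --a--> {r, t}  [new]
{s} --b--> {r, t}  [seen]
{s} --c--> {p, t}  [new]
{r} --a--> {t}  [new]
{r} --b--> {t}  [seen]
{r} --c--> {r, s, t}  [new]
{r, t} --a--> {p, q, s, t}  [new]
{r, t} --b--> {q, s, t}  [new]
{r, t} --c--> {q, r, s, t}  [new]
{p, t} --a--> {p, q, s, t}  [seen]
{p, t} --b--> {p, q, s, t}  [seen]
{p, t} --c--> {q, r, s}  [new]
{t} --a--> {p, q, s, t}  [seen]
{t} --b--> {q, s, t}  [seen]
{t} --c--> {q, r, s}  [seen]
{r, s, t} --a--> {p, q, r, s, t}  [new]
{r, s, t} --b--> {q, r, s, t}  [seen]
{r, s, t} --c--> {p, q, r, s, t}  [seen]
{p, q, s, t} --a--> {p, q, r, s, t}  [seen]
{p, q, s, t} --b--> {p, q, r, s, t}  [seen]
{p, q, s, t} --c--> {p, q, r, s, t}  [seen]
{q, s, t} --a--> {p, q, r, s, t}  [seen]
{q, s, t} --b--> {p, q, r, s, t}  [seen]
{q, s, t} --c--> {p, q, r, s, t}  [seen]
{q, r, s, t} --a--> {p, q, r, s, t}  [seen]
{q, r, s, t} --b--> {p, q, r, s, t}  [seen]
{q, r, s, t} --c--> {p, q, r, s, t}  [seen]
{q, r, s} --a--> {q, r, s, t}  [seen]
{q, r, s} --b--> {p, q, r, t}  [new]
{q, r, s} --c--> {p, r, s, t}  [new]
{p, q, r, s, t} --a--> {p, q, r, s, t}  [seen]
{p, q, r, s, t} --b--> {p, q, r, s, t}  [seen]
{p, q, r, s, t} --c--> {p, q, r, s, t}  [seen]
{p, q, r, t} --a--> {p, q, r, s, t}  [seen]
{p, q, r, t} --b--> {p, q, r, s, t}  [seen]
{p, q, r, t} --c--> {q, r, s, t}  [seen]
{p, r, s, t} --a--> {p, q, r, s, t}  [seen]
{p, r, s, t} --b--> {p, q, r, s, t}  [seen]
{p, r, s, t} --c--> {p, q, r, s, t}  [seen]
Reachable DFA states: {p}, {s}, {r}, {r, t}, {p, t}, {t}, {r, s, t}, {p, q, s, t}, {q, s, t}, {q, r, s, t}, {q, r, s}, {p, q, r, s, t}, {p, q, r, t}, {p, r, s, t}.

14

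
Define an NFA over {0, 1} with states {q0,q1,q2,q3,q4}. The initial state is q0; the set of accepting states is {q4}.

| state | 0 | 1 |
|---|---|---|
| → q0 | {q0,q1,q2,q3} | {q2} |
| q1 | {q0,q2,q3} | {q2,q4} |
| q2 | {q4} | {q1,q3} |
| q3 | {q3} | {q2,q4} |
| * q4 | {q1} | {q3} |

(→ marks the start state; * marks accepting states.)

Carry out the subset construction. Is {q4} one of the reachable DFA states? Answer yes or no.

yes

Start state of the DFA: {q0}.
{q0} --0--> {q0,q1,q2,q3}  [new]
{q0} --1--> {q2}  [new]
{q0,q1,q2,q3} --0--> {q0,q1,q2,q3,q4}  [new]
{q0,q1,q2,q3} --1--> {q1,q2,q3,q4}  [new]
{q2} --0--> {q4}  [new]
{q2} --1--> {q1,q3}  [new]
{q0,q1,q2,q3,q4} --0--> {q0,q1,q2,q3,q4}  [seen]
{q0,q1,q2,q3,q4} --1--> {q1,q2,q3,q4}  [seen]
{q1,q2,q3,q4} --0--> {q0,q1,q2,q3,q4}  [seen]
{q1,q2,q3,q4} --1--> {q1,q2,q3,q4}  [seen]
{q4} --0--> {q1}  [new]
{q4} --1--> {q3}  [new]
{q1,q3} --0--> {q0,q2,q3}  [new]
{q1,q3} --1--> {q2,q4}  [new]
{q1} --0--> {q0,q2,q3}  [seen]
{q1} --1--> {q2,q4}  [seen]
{q3} --0--> {q3}  [seen]
{q3} --1--> {q2,q4}  [seen]
{q0,q2,q3} --0--> {q0,q1,q2,q3,q4}  [seen]
{q0,q2,q3} --1--> {q1,q2,q3,q4}  [seen]
{q2,q4} --0--> {q1,q4}  [new]
{q2,q4} --1--> {q1,q3}  [seen]
{q1,q4} --0--> {q0,q1,q2,q3}  [seen]
{q1,q4} --1--> {q2,q3,q4}  [new]
{q2,q3,q4} --0--> {q1,q3,q4}  [new]
{q2,q3,q4} --1--> {q1,q2,q3,q4}  [seen]
{q1,q3,q4} --0--> {q0,q1,q2,q3}  [seen]
{q1,q3,q4} --1--> {q2,q3,q4}  [seen]
Reachable DFA states: {q0}, {q0,q1,q2,q3}, {q2}, {q0,q1,q2,q3,q4}, {q1,q2,q3,q4}, {q4}, {q1,q3}, {q1}, {q3}, {q0,q2,q3}, {q2,q4}, {q1,q4}, {q2,q3,q4}, {q1,q3,q4}.
{q4} is among them.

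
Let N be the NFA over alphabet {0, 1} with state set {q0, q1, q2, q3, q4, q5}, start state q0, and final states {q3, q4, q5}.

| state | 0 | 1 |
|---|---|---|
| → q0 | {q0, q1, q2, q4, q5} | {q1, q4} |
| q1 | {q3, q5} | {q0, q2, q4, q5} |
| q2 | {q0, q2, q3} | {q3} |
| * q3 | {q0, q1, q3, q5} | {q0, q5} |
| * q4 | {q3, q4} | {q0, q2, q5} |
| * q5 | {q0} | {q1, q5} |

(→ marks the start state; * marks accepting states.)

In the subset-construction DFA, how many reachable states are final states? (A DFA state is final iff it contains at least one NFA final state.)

Start state of the DFA: {q0}.
{q0} --0--> {q0, q1, q2, q4, q5}  [new]
{q0} --1--> {q1, q4}  [new]
{q0, q1, q2, q4, q5} --0--> {q0, q1, q2, q3, q4, q5}  [new]
{q0, q1, q2, q4, q5} --1--> {q0, q1, q2, q3, q4, q5}  [seen]
{q1, q4} --0--> {q3, q4, q5}  [new]
{q1, q4} --1--> {q0, q2, q4, q5}  [new]
{q0, q1, q2, q3, q4, q5} --0--> {q0, q1, q2, q3, q4, q5}  [seen]
{q0, q1, q2, q3, q4, q5} --1--> {q0, q1, q2, q3, q4, q5}  [seen]
{q3, q4, q5} --0--> {q0, q1, q3, q4, q5}  [new]
{q3, q4, q5} --1--> {q0, q1, q2, q5}  [new]
{q0, q2, q4, q5} --0--> {q0, q1, q2, q3, q4, q5}  [seen]
{q0, q2, q4, q5} --1--> {q0, q1, q2, q3, q4, q5}  [seen]
{q0, q1, q3, q4, q5} --0--> {q0, q1, q2, q3, q4, q5}  [seen]
{q0, q1, q3, q4, q5} --1--> {q0, q1, q2, q4, q5}  [seen]
{q0, q1, q2, q5} --0--> {q0, q1, q2, q3, q4, q5}  [seen]
{q0, q1, q2, q5} --1--> {q0, q1, q2, q3, q4, q5}  [seen]
Reachable DFA states: {q0}, {q0, q1, q2, q4, q5}, {q1, q4}, {q0, q1, q2, q3, q4, q5}, {q3, q4, q5}, {q0, q2, q4, q5}, {q0, q1, q3, q4, q5}, {q0, q1, q2, q5}.
Accepting DFA states (contain an NFA accepting state): {q0, q1, q2, q4, q5}, {q1, q4}, {q0, q1, q2, q3, q4, q5}, {q3, q4, q5}, {q0, q2, q4, q5}, {q0, q1, q3, q4, q5}, {q0, q1, q2, q5}.

7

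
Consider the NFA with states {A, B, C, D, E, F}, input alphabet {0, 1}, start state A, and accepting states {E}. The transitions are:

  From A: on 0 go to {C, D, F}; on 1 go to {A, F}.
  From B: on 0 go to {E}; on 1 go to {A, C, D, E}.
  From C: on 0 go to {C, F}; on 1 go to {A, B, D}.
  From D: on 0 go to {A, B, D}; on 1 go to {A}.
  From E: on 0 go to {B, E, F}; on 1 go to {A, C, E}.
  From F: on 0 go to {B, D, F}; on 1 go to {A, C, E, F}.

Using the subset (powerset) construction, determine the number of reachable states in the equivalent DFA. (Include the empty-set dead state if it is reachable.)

8

Start state of the DFA: {A}.
{A} --0--> {C, D, F}  [new]
{A} --1--> {A, F}  [new]
{C, D, F} --0--> {A, B, C, D, F}  [new]
{C, D, F} --1--> {A, B, C, D, E, F}  [new]
{A, F} --0--> {B, C, D, F}  [new]
{A, F} --1--> {A, C, E, F}  [new]
{A, B, C, D, F} --0--> {A, B, C, D, E, F}  [seen]
{A, B, C, D, F} --1--> {A, B, C, D, E, F}  [seen]
{A, B, C, D, E, F} --0--> {A, B, C, D, E, F}  [seen]
{A, B, C, D, E, F} --1--> {A, B, C, D, E, F}  [seen]
{B, C, D, F} --0--> {A, B, C, D, E, F}  [seen]
{B, C, D, F} --1--> {A, B, C, D, E, F}  [seen]
{A, C, E, F} --0--> {B, C, D, E, F}  [new]
{A, C, E, F} --1--> {A, B, C, D, E, F}  [seen]
{B, C, D, E, F} --0--> {A, B, C, D, E, F}  [seen]
{B, C, D, E, F} --1--> {A, B, C, D, E, F}  [seen]
Reachable DFA states: {A}, {C, D, F}, {A, F}, {A, B, C, D, F}, {A, B, C, D, E, F}, {B, C, D, F}, {A, C, E, F}, {B, C, D, E, F}.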